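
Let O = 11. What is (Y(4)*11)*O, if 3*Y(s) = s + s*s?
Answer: 2420/3 ≈ 806.67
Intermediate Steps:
Y(s) = s/3 + s**2/3 (Y(s) = (s + s*s)/3 = (s + s**2)/3 = s/3 + s**2/3)
(Y(4)*11)*O = (((1/3)*4*(1 + 4))*11)*11 = (((1/3)*4*5)*11)*11 = ((20/3)*11)*11 = (220/3)*11 = 2420/3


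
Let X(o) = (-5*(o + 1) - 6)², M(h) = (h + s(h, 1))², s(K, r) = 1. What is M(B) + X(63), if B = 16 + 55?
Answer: 111460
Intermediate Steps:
B = 71
M(h) = (1 + h)² (M(h) = (h + 1)² = (1 + h)²)
X(o) = (-11 - 5*o)² (X(o) = (-5*(1 + o) - 6)² = ((-5 - 5*o) - 6)² = (-11 - 5*o)²)
M(B) + X(63) = (1 + 71)² + (11 + 5*63)² = 72² + (11 + 315)² = 5184 + 326² = 5184 + 106276 = 111460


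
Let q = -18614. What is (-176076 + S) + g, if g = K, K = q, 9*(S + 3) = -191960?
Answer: -1944197/9 ≈ -2.1602e+5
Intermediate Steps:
S = -191987/9 (S = -3 + (⅑)*(-191960) = -3 - 191960/9 = -191987/9 ≈ -21332.)
K = -18614
g = -18614
(-176076 + S) + g = (-176076 - 191987/9) - 18614 = -1776671/9 - 18614 = -1944197/9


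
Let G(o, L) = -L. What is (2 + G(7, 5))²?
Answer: 9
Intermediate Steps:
(2 + G(7, 5))² = (2 - 1*5)² = (2 - 5)² = (-3)² = 9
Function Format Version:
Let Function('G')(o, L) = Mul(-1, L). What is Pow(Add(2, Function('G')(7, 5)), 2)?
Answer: 9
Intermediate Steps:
Pow(Add(2, Function('G')(7, 5)), 2) = Pow(Add(2, Mul(-1, 5)), 2) = Pow(Add(2, -5), 2) = Pow(-3, 2) = 9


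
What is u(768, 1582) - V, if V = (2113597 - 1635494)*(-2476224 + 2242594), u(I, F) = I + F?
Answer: 111699206240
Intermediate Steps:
u(I, F) = F + I
V = -111699203890 (V = 478103*(-233630) = -111699203890)
u(768, 1582) - V = (1582 + 768) - 1*(-111699203890) = 2350 + 111699203890 = 111699206240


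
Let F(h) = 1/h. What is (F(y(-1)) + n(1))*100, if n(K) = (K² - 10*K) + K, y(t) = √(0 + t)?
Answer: -800 - 100*I ≈ -800.0 - 100.0*I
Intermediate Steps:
y(t) = √t
n(K) = K² - 9*K
(F(y(-1)) + n(1))*100 = (1/(√(-1)) + 1*(-9 + 1))*100 = (1/I + 1*(-8))*100 = (-I - 8)*100 = (-8 - I)*100 = -800 - 100*I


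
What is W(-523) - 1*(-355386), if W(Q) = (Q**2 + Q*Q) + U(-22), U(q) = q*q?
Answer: 902928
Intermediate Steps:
U(q) = q**2
W(Q) = 484 + 2*Q**2 (W(Q) = (Q**2 + Q*Q) + (-22)**2 = (Q**2 + Q**2) + 484 = 2*Q**2 + 484 = 484 + 2*Q**2)
W(-523) - 1*(-355386) = (484 + 2*(-523)**2) - 1*(-355386) = (484 + 2*273529) + 355386 = (484 + 547058) + 355386 = 547542 + 355386 = 902928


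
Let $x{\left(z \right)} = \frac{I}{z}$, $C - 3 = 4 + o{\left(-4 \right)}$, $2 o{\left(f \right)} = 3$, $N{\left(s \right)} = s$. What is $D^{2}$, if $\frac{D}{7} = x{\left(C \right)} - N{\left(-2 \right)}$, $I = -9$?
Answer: $\frac{12544}{289} \approx 43.405$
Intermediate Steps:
$o{\left(f \right)} = \frac{3}{2}$ ($o{\left(f \right)} = \frac{1}{2} \cdot 3 = \frac{3}{2}$)
$C = \frac{17}{2}$ ($C = 3 + \left(4 + \frac{3}{2}\right) = 3 + \frac{11}{2} = \frac{17}{2} \approx 8.5$)
$x{\left(z \right)} = - \frac{9}{z}$
$D = \frac{112}{17}$ ($D = 7 \left(- \frac{9}{\frac{17}{2}} - -2\right) = 7 \left(\left(-9\right) \frac{2}{17} + 2\right) = 7 \left(- \frac{18}{17} + 2\right) = 7 \cdot \frac{16}{17} = \frac{112}{17} \approx 6.5882$)
$D^{2} = \left(\frac{112}{17}\right)^{2} = \frac{12544}{289}$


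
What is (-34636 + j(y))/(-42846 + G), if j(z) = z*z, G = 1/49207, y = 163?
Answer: 396952869/2108323121 ≈ 0.18828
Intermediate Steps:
G = 1/49207 ≈ 2.0322e-5
j(z) = z²
(-34636 + j(y))/(-42846 + G) = (-34636 + 163²)/(-42846 + 1/49207) = (-34636 + 26569)/(-2108323121/49207) = -8067*(-49207/2108323121) = 396952869/2108323121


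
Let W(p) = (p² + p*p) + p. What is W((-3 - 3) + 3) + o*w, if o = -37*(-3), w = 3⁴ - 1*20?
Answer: 6786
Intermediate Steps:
w = 61 (w = 81 - 20 = 61)
o = 111
W(p) = p + 2*p² (W(p) = (p² + p²) + p = 2*p² + p = p + 2*p²)
W((-3 - 3) + 3) + o*w = ((-3 - 3) + 3)*(1 + 2*((-3 - 3) + 3)) + 111*61 = (-6 + 3)*(1 + 2*(-6 + 3)) + 6771 = -3*(1 + 2*(-3)) + 6771 = -3*(1 - 6) + 6771 = -3*(-5) + 6771 = 15 + 6771 = 6786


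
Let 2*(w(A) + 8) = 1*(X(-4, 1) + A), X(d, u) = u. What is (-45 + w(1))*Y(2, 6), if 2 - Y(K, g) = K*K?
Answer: 104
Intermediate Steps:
Y(K, g) = 2 - K² (Y(K, g) = 2 - K*K = 2 - K²)
w(A) = -15/2 + A/2 (w(A) = -8 + (1*(1 + A))/2 = -8 + (1 + A)/2 = -8 + (½ + A/2) = -15/2 + A/2)
(-45 + w(1))*Y(2, 6) = (-45 + (-15/2 + (½)*1))*(2 - 1*2²) = (-45 + (-15/2 + ½))*(2 - 1*4) = (-45 - 7)*(2 - 4) = -52*(-2) = 104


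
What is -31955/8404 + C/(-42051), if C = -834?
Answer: -40506993/10708988 ≈ -3.7825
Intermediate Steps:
-31955/8404 + C/(-42051) = -31955/8404 - 834/(-42051) = -31955*1/8404 - 834*(-1/42051) = -2905/764 + 278/14017 = -40506993/10708988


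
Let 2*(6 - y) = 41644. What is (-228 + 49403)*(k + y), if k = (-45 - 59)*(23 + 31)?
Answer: -1299793600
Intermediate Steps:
y = -20816 (y = 6 - ½*41644 = 6 - 20822 = -20816)
k = -5616 (k = -104*54 = -5616)
(-228 + 49403)*(k + y) = (-228 + 49403)*(-5616 - 20816) = 49175*(-26432) = -1299793600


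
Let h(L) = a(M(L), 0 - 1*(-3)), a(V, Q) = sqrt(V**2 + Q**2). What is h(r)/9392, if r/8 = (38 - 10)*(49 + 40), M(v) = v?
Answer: sqrt(397444105)/9392 ≈ 2.1227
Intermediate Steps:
r = 19936 (r = 8*((38 - 10)*(49 + 40)) = 8*(28*89) = 8*2492 = 19936)
a(V, Q) = sqrt(Q**2 + V**2)
h(L) = sqrt(9 + L**2) (h(L) = sqrt((0 - 1*(-3))**2 + L**2) = sqrt((0 + 3)**2 + L**2) = sqrt(3**2 + L**2) = sqrt(9 + L**2))
h(r)/9392 = sqrt(9 + 19936**2)/9392 = sqrt(9 + 397444096)*(1/9392) = sqrt(397444105)*(1/9392) = sqrt(397444105)/9392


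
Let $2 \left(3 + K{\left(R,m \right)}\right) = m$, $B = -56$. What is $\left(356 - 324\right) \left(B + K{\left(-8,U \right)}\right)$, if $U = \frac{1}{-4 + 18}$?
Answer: $- \frac{13208}{7} \approx -1886.9$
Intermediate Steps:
$U = \frac{1}{14} \approx 0.071429$
$K{\left(R,m \right)} = -3 + \frac{m}{2}$
$\left(356 - 324\right) \left(B + K{\left(-8,U \right)}\right) = \left(356 - 324\right) \left(-56 + \left(-3 + \frac{1}{2} \cdot \frac{1}{14}\right)\right) = 32 \left(-56 + \left(-3 + \frac{1}{28}\right)\right) = 32 \left(-56 - \frac{83}{28}\right) = 32 \left(- \frac{1651}{28}\right) = - \frac{13208}{7}$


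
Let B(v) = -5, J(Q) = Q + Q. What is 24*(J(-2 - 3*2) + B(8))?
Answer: -504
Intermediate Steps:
J(Q) = 2*Q
24*(J(-2 - 3*2) + B(8)) = 24*(2*(-2 - 3*2) - 5) = 24*(2*(-2 - 6) - 5) = 24*(2*(-8) - 5) = 24*(-16 - 5) = 24*(-21) = -504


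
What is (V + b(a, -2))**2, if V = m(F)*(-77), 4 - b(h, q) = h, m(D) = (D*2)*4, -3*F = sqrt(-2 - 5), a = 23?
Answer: (57 - 616*I*sqrt(7))**2/9 ≈ -2.9477e+5 - 20644.0*I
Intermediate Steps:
F = -I*sqrt(7)/3 (F = -sqrt(-2 - 5)/3 = -I*sqrt(7)/3 ≈ -0.88192*I)
m(D) = 8*D (m(D) = (2*D)*4 = 8*D)
b(h, q) = 4 - h
V = 616*I*sqrt(7)/3 (V = (8*(-I*sqrt(7)/3))*(-77) = -8*I*sqrt(7)/3*(-77) = 616*I*sqrt(7)/3 ≈ 543.26*I)
(V + b(a, -2))**2 = (616*I*sqrt(7)/3 + (4 - 1*23))**2 = (616*I*sqrt(7)/3 + (4 - 23))**2 = (616*I*sqrt(7)/3 - 19)**2 = (-19 + 616*I*sqrt(7)/3)**2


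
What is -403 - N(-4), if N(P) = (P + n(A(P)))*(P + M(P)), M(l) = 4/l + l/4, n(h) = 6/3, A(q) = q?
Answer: -415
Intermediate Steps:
n(h) = 2 (n(h) = 6*(1/3) = 2)
M(l) = 4/l + l/4 (M(l) = 4/l + l*(1/4) = 4/l + l/4)
N(P) = (2 + P)*(4/P + 5*P/4) (N(P) = (P + 2)*(P + (4/P + P/4)) = (2 + P)*(4/P + 5*P/4))
-403 - N(-4) = -403 - (4 + 8/(-4) + (5/2)*(-4) + (5/4)*(-4)**2) = -403 - (4 + 8*(-1/4) - 10 + (5/4)*16) = -403 - (4 - 2 - 10 + 20) = -403 - 1*12 = -403 - 12 = -415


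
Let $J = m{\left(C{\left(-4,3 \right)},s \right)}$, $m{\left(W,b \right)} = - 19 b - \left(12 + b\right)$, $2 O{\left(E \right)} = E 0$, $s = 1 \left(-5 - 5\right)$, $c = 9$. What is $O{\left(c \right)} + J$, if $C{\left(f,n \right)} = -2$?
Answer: $188$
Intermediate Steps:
$s = -10$ ($s = 1 \left(-10\right) = -10$)
$O{\left(E \right)} = 0$ ($O{\left(E \right)} = \frac{E 0}{2} = \frac{1}{2} \cdot 0 = 0$)
$m{\left(W,b \right)} = -12 - 20 b$
$J = 188$ ($J = -12 - -200 = -12 + 200 = 188$)
$O{\left(c \right)} + J = 0 + 188 = 188$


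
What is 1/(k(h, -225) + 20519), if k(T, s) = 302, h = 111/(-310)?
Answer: 1/20821 ≈ 4.8028e-5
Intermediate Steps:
h = -111/310 (h = 111*(-1/310) = -111/310 ≈ -0.35806)
1/(k(h, -225) + 20519) = 1/(302 + 20519) = 1/20821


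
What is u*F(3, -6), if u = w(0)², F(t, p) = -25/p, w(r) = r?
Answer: 0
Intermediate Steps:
u = 0 (u = 0² = 0)
u*F(3, -6) = 0*(-25/(-6)) = 0*(-25*(-⅙)) = 0*(25/6) = 0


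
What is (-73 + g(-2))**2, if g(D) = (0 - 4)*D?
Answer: 4225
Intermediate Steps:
g(D) = -4*D
(-73 + g(-2))**2 = (-73 - 4*(-2))**2 = (-73 + 8)**2 = (-65)**2 = 4225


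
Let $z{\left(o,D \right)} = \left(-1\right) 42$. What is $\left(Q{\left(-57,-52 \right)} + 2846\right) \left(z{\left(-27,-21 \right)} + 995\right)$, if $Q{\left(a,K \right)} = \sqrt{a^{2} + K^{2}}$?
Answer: $2712238 + 953 \sqrt{5953} \approx 2.7858 \cdot 10^{6}$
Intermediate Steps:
$z{\left(o,D \right)} = -42$
$Q{\left(a,K \right)} = \sqrt{K^{2} + a^{2}}$
$\left(Q{\left(-57,-52 \right)} + 2846\right) \left(z{\left(-27,-21 \right)} + 995\right) = \left(\sqrt{\left(-52\right)^{2} + \left(-57\right)^{2}} + 2846\right) \left(-42 + 995\right) = \left(\sqrt{2704 + 3249} + 2846\right) 953 = \left(\sqrt{5953} + 2846\right) 953 = \left(2846 + \sqrt{5953}\right) 953 = 2712238 + 953 \sqrt{5953}$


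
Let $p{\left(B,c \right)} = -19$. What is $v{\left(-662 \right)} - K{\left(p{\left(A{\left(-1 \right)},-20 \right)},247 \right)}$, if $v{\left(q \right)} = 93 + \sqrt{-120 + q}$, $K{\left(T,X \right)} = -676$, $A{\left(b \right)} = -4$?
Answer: $769 + i \sqrt{782} \approx 769.0 + 27.964 i$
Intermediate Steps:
$v{\left(-662 \right)} - K{\left(p{\left(A{\left(-1 \right)},-20 \right)},247 \right)} = \left(93 + \sqrt{-120 - 662}\right) - -676 = \left(93 + \sqrt{-782}\right) + 676 = \left(93 + i \sqrt{782}\right) + 676 = 769 + i \sqrt{782}$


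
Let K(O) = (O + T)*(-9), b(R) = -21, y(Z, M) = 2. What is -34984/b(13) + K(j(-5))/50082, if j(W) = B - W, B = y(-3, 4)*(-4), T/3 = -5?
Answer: 292012015/175287 ≈ 1665.9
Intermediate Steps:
T = -15 (T = 3*(-5) = -15)
B = -8 (B = 2*(-4) = -8)
j(W) = -8 - W
K(O) = 135 - 9*O (K(O) = (O - 15)*(-9) = (-15 + O)*(-9) = 135 - 9*O)
-34984/b(13) + K(j(-5))/50082 = -34984/(-21) + (135 - 9*(-8 - 1*(-5)))/50082 = -34984*(-1/21) + (135 - 9*(-8 + 5))*(1/50082) = 34984/21 + (135 - 9*(-3))*(1/50082) = 34984/21 + (135 + 27)*(1/50082) = 34984/21 + 162*(1/50082) = 34984/21 + 27/8347 = 292012015/175287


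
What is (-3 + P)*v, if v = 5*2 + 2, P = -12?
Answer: -180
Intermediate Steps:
v = 12 (v = 10 + 2 = 12)
(-3 + P)*v = (-3 - 12)*12 = -15*12 = -180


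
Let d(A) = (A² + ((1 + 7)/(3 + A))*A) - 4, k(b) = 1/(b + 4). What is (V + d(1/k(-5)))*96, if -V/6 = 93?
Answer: -54240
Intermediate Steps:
V = -558 (V = -6*93 = -558)
k(b) = 1/(4 + b)
d(A) = -4 + A² + 8*A/(3 + A) (d(A) = (A² + (8/(3 + A))*A) - 4 = (A² + 8*A/(3 + A)) - 4 = -4 + A² + 8*A/(3 + A))
(V + d(1/k(-5)))*96 = (-558 + (-12 + (1/(1/(4 - 5)))³ + 3*(1/(1/(4 - 5)))² + 4/(1/(4 - 5)))/(3 + 1/(1/(4 - 5))))*96 = (-558 + (-12 + (1/(1/(-1)))³ + 3*(1/(1/(-1)))² + 4/(1/(-1)))/(3 + 1/(1/(-1))))*96 = (-558 + (-12 + (1/(-1))³ + 3*(1/(-1))² + 4/(-1))/(3 + 1/(-1)))*96 = (-558 + (-12 + (-1)³ + 3*(-1)² + 4*(-1))/(3 - 1))*96 = (-558 + (-12 - 1 + 3*1 - 4)/2)*96 = (-558 + (-12 - 1 + 3 - 4)/2)*96 = (-558 + (½)*(-14))*96 = (-558 - 7)*96 = -565*96 = -54240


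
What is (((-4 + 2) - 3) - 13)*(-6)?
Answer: 108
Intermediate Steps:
(((-4 + 2) - 3) - 13)*(-6) = ((-2 - 3) - 13)*(-6) = (-5 - 13)*(-6) = -18*(-6) = 108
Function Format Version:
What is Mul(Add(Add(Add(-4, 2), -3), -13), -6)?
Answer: 108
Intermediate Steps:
Mul(Add(Add(Add(-4, 2), -3), -13), -6) = Mul(Add(Add(-2, -3), -13), -6) = Mul(Add(-5, -13), -6) = Mul(-18, -6) = 108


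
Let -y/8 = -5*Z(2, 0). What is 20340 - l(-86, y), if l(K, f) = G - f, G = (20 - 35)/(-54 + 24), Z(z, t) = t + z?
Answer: 40839/2 ≈ 20420.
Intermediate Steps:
y = 80 (y = -(-40)*(0 + 2) = -(-40)*2 = -8*(-10) = 80)
G = ½ (G = -15/(-30) = -15*(-1/30) = ½ ≈ 0.50000)
l(K, f) = ½ - f
20340 - l(-86, y) = 20340 - (½ - 1*80) = 20340 - (½ - 80) = 20340 - 1*(-159/2) = 20340 + 159/2 = 40839/2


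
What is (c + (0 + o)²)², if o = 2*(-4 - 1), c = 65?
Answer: 27225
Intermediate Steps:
o = -10 (o = 2*(-5) = -10)
(c + (0 + o)²)² = (65 + (0 - 10)²)² = (65 + (-10)²)² = (65 + 100)² = 165² = 27225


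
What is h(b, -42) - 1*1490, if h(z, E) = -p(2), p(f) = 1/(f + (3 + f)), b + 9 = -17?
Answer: -10431/7 ≈ -1490.1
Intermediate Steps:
b = -26 (b = -9 - 17 = -26)
p(f) = 1/(3 + 2*f)
h(z, E) = -⅐ (h(z, E) = -1/(3 + 2*2) = -1/(3 + 4) = -1/7 = -1*⅐ = -⅐)
h(b, -42) - 1*1490 = -⅐ - 1*1490 = -⅐ - 1490 = -10431/7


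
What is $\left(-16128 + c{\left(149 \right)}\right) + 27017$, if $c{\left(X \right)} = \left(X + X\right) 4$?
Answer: $12081$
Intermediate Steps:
$c{\left(X \right)} = 8 X$ ($c{\left(X \right)} = 2 X 4 = 8 X$)
$\left(-16128 + c{\left(149 \right)}\right) + 27017 = \left(-16128 + 8 \cdot 149\right) + 27017 = \left(-16128 + 1192\right) + 27017 = -14936 + 27017 = 12081$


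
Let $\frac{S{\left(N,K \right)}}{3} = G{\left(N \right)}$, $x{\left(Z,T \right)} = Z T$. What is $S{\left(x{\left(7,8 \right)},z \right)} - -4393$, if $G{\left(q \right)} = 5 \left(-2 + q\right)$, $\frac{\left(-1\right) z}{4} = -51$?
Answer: $5203$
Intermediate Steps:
$z = 204$ ($z = \left(-4\right) \left(-51\right) = 204$)
$x{\left(Z,T \right)} = T Z$
$G{\left(q \right)} = -10 + 5 q$
$S{\left(N,K \right)} = -30 + 15 N$ ($S{\left(N,K \right)} = 3 \left(-10 + 5 N\right) = -30 + 15 N$)
$S{\left(x{\left(7,8 \right)},z \right)} - -4393 = \left(-30 + 15 \cdot 8 \cdot 7\right) - -4393 = \left(-30 + 15 \cdot 56\right) + 4393 = \left(-30 + 840\right) + 4393 = 810 + 4393 = 5203$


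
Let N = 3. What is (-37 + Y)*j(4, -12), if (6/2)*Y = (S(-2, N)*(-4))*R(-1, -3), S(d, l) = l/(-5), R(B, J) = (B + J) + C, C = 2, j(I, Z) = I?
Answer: -772/5 ≈ -154.40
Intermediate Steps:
R(B, J) = 2 + B + J (R(B, J) = (B + J) + 2 = 2 + B + J)
S(d, l) = -l/5 (S(d, l) = l*(-⅕) = -l/5)
Y = -8/5 (Y = ((-⅕*3*(-4))*(2 - 1 - 3))/3 = (-⅗*(-4)*(-2))/3 = ((12/5)*(-2))/3 = (⅓)*(-24/5) = -8/5 ≈ -1.6000)
(-37 + Y)*j(4, -12) = (-37 - 8/5)*4 = -193/5*4 = -772/5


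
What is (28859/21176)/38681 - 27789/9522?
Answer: -3793656867331/1299925754472 ≈ -2.9184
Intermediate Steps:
(28859/21176)/38681 - 27789/9522 = (28859*(1/21176))*(1/38681) - 27789*1/9522 = (28859/21176)*(1/38681) - 9263/3174 = 28859/819108856 - 9263/3174 = -3793656867331/1299925754472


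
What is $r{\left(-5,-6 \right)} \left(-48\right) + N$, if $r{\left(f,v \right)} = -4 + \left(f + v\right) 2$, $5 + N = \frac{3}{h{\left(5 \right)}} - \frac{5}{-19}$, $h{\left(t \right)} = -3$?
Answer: $\frac{23603}{19} \approx 1242.3$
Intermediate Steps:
$N = - \frac{109}{19}$ ($N = -5 + \left(\frac{3}{-3} - \frac{5}{-19}\right) = -5 + \left(3 \left(- \frac{1}{3}\right) - - \frac{5}{19}\right) = -5 + \left(-1 + \frac{5}{19}\right) = -5 - \frac{14}{19} = - \frac{109}{19} \approx -5.7368$)
$r{\left(f,v \right)} = -4 + 2 f + 2 v$ ($r{\left(f,v \right)} = -4 + \left(2 f + 2 v\right) = -4 + 2 f + 2 v$)
$r{\left(-5,-6 \right)} \left(-48\right) + N = \left(-4 + 2 \left(-5\right) + 2 \left(-6\right)\right) \left(-48\right) - \frac{109}{19} = \left(-4 - 10 - 12\right) \left(-48\right) - \frac{109}{19} = \left(-26\right) \left(-48\right) - \frac{109}{19} = 1248 - \frac{109}{19} = \frac{23603}{19}$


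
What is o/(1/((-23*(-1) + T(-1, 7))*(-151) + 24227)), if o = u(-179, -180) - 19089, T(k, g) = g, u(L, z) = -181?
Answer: -379561190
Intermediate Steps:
o = -19270 (o = -181 - 19089 = -19270)
o/(1/((-23*(-1) + T(-1, 7))*(-151) + 24227)) = -19270/(1/((-23*(-1) + 7)*(-151) + 24227)) = -19270/(1/((23 + 7)*(-151) + 24227)) = -19270/(1/(30*(-151) + 24227)) = -19270/(1/(-4530 + 24227)) = -19270/(1/19697) = -19270/1/19697 = -19270*19697 = -379561190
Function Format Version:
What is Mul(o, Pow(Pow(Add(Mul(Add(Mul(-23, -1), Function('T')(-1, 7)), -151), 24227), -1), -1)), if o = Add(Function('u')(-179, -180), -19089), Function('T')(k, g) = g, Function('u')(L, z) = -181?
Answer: -379561190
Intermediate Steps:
o = -19270 (o = Add(-181, -19089) = -19270)
Mul(o, Pow(Pow(Add(Mul(Add(Mul(-23, -1), Function('T')(-1, 7)), -151), 24227), -1), -1)) = Mul(-19270, Pow(Pow(Add(Mul(Add(Mul(-23, -1), 7), -151), 24227), -1), -1)) = Mul(-19270, Pow(Pow(Add(Mul(Add(23, 7), -151), 24227), -1), -1)) = Mul(-19270, Pow(Pow(Add(Mul(30, -151), 24227), -1), -1)) = Mul(-19270, Pow(Pow(Add(-4530, 24227), -1), -1)) = Mul(-19270, Pow(Pow(19697, -1), -1)) = Mul(-19270, Pow(Rational(1, 19697), -1)) = Mul(-19270, 19697) = -379561190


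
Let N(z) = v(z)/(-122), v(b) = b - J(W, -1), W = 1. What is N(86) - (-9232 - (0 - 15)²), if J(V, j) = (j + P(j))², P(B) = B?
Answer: 576836/61 ≈ 9456.3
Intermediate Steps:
J(V, j) = 4*j² (J(V, j) = (j + j)² = (2*j)² = 4*j²)
v(b) = -4 + b (v(b) = b - 4*(-1)² = b - 4 = -4 + b)
N(z) = 2/61 - z/122 (N(z) = (-4 + z)/(-122) = (-4 + z)*(-1/122) = 2/61 - z/122)
N(86) - (-9232 - (0 - 15)²) = (2/61 - 1/122*86) - (-9232 - (0 - 15)²) = (2/61 - 43/61) - (-9232 - 1*(-15)²) = -41/61 - (-9232 - 1*225) = -41/61 - (-9232 - 225) = -41/61 - 1*(-9457) = -41/61 + 9457 = 576836/61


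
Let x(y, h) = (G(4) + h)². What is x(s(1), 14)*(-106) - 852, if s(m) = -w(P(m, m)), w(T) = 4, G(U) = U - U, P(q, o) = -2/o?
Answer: -21628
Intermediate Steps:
G(U) = 0
s(m) = -4 (s(m) = -1*4 = -4)
x(y, h) = h² (x(y, h) = (0 + h)² = h²)
x(s(1), 14)*(-106) - 852 = 14²*(-106) - 852 = 196*(-106) - 852 = -20776 - 852 = -21628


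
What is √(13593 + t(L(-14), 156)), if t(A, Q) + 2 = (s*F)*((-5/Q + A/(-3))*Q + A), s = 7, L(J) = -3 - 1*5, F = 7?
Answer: √33338 ≈ 182.59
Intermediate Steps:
L(J) = -8 (L(J) = -3 - 5 = -8)
t(A, Q) = -2 + 49*A + 49*Q*(-5/Q - A/3) (t(A, Q) = -2 + (7*7)*((-5/Q + A/(-3))*Q + A) = -2 + 49*((-5/Q + A*(-⅓))*Q + A) = -2 + 49*((-5/Q - A/3)*Q + A) = -2 + 49*(Q*(-5/Q - A/3) + A) = -2 + 49*(A + Q*(-5/Q - A/3)) = -2 + (49*A + 49*Q*(-5/Q - A/3)) = -2 + 49*A + 49*Q*(-5/Q - A/3))
√(13593 + t(L(-14), 156)) = √(13593 + (-247 + 49*(-8) - 49/3*(-8)*156)) = √(13593 + (-247 - 392 + 20384)) = √(13593 + 19745) = √33338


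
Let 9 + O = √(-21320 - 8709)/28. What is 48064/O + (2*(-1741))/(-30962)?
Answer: (-20833767220*I + 1741*√30029)/(15481*(√30029 + 252*I)) ≈ -3625.8 - 2493.4*I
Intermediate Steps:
O = -9 + I*√30029/28 (O = -9 + √(-21320 - 8709)/28 = -9 + √(-30029)*(1/28) = -9 + (I*√30029)*(1/28) = -9 + I*√30029/28 ≈ -9.0 + 6.1889*I)
48064/O + (2*(-1741))/(-30962) = 48064/(-9 + I*√30029/28) + (2*(-1741))/(-30962) = 48064/(-9 + I*√30029/28) - 3482*(-1/30962) = 48064/(-9 + I*√30029/28) + 1741/15481 = 1741/15481 + 48064/(-9 + I*√30029/28)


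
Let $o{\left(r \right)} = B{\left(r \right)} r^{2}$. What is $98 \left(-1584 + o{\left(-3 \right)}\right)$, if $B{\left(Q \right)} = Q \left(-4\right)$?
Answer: $-144648$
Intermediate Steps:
$B{\left(Q \right)} = - 4 Q$
$o{\left(r \right)} = - 4 r^{3}$ ($o{\left(r \right)} = - 4 r r^{2} = - 4 r^{3}$)
$98 \left(-1584 + o{\left(-3 \right)}\right) = 98 \left(-1584 - 4 \left(-3\right)^{3}\right) = 98 \left(-1584 - -108\right) = 98 \left(-1584 + 108\right) = 98 \left(-1476\right) = -144648$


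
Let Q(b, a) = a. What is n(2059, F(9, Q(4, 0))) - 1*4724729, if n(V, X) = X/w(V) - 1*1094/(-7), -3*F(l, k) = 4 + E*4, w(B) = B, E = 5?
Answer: -68095266587/14413 ≈ -4.7246e+6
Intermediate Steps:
F(l, k) = -8 (F(l, k) = -(4 + 5*4)/3 = -(4 + 20)/3 = -1/3*24 = -8)
n(V, X) = 1094/7 + X/V (n(V, X) = X/V - 1*1094/(-7) = X/V - 1094*(-1/7) = X/V + 1094/7 = 1094/7 + X/V)
n(2059, F(9, Q(4, 0))) - 1*4724729 = (1094/7 - 8/2059) - 1*4724729 = (1094/7 - 8*1/2059) - 4724729 = (1094/7 - 8/2059) - 4724729 = 2252490/14413 - 4724729 = -68095266587/14413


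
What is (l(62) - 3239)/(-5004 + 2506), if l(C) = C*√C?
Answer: 3239/2498 - 31*√62/1249 ≈ 1.1012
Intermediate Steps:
l(C) = C^(3/2)
(l(62) - 3239)/(-5004 + 2506) = (62^(3/2) - 3239)/(-5004 + 2506) = (62*√62 - 3239)/(-2498) = (-3239 + 62*√62)*(-1/2498) = 3239/2498 - 31*√62/1249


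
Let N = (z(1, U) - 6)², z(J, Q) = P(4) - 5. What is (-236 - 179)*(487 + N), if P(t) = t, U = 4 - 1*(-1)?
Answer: -222440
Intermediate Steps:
U = 5 (U = 4 + 1 = 5)
z(J, Q) = -1 (z(J, Q) = 4 - 5 = -1)
N = 49 (N = (-1 - 6)² = (-7)² = 49)
(-236 - 179)*(487 + N) = (-236 - 179)*(487 + 49) = -415*536 = -222440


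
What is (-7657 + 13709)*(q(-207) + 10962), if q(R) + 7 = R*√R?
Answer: 66299660 - 3758292*I*√23 ≈ 6.63e+7 - 1.8024e+7*I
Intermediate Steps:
q(R) = -7 + R^(3/2) (q(R) = -7 + R*√R = -7 + R^(3/2))
(-7657 + 13709)*(q(-207) + 10962) = (-7657 + 13709)*((-7 + (-207)^(3/2)) + 10962) = 6052*((-7 - 621*I*√23) + 10962) = 6052*(10955 - 621*I*√23) = 66299660 - 3758292*I*√23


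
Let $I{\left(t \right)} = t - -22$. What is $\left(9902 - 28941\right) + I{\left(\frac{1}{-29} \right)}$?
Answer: $- \frac{551494}{29} \approx -19017.0$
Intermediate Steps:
$I{\left(t \right)} = 22 + t$ ($I{\left(t \right)} = t + 22 = 22 + t$)
$\left(9902 - 28941\right) + I{\left(\frac{1}{-29} \right)} = \left(9902 - 28941\right) + \left(22 + \frac{1}{-29}\right) = -19039 + \left(22 - \frac{1}{29}\right) = -19039 + \frac{637}{29} = - \frac{551494}{29}$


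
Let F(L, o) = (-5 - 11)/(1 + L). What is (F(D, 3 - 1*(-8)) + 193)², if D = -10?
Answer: 3073009/81 ≈ 37938.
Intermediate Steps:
F(L, o) = -16/(1 + L)
(F(D, 3 - 1*(-8)) + 193)² = (-16/(1 - 10) + 193)² = (-16/(-9) + 193)² = (-16*(-⅑) + 193)² = (16/9 + 193)² = (1753/9)² = 3073009/81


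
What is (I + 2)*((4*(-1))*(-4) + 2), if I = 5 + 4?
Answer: 198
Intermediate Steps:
I = 9
(I + 2)*((4*(-1))*(-4) + 2) = (9 + 2)*((4*(-1))*(-4) + 2) = 11*(-4*(-4) + 2) = 11*(16 + 2) = 11*18 = 198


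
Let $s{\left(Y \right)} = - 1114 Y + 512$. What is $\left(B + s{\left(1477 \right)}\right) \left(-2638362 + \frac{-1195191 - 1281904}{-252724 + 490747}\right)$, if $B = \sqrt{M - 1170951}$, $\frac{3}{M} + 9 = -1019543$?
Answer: $\frac{1032964852763278586}{238023} - \frac{627993315421 i \sqrt{76074218742480510}}{60669206424} \approx 4.3398 \cdot 10^{12} - 2.855 \cdot 10^{9} i$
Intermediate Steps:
$M = - \frac{3}{1019552}$ ($M = \frac{3}{-9 - 1019543} = \frac{3}{-1019552} = 3 \left(- \frac{1}{1019552}\right) = - \frac{3}{1019552} \approx -2.9425 \cdot 10^{-6}$)
$s{\left(Y \right)} = 512 - 1114 Y$
$B = \frac{i \sqrt{76074218742480510}}{254888}$ ($B = \sqrt{- \frac{3}{1019552} - 1170951} = \sqrt{- \frac{1193845433955}{1019552}} = \frac{i \sqrt{76074218742480510}}{254888} \approx 1082.1 i$)
$\left(B + s{\left(1477 \right)}\right) \left(-2638362 + \frac{-1195191 - 1281904}{-252724 + 490747}\right) = \left(\frac{i \sqrt{76074218742480510}}{254888} + \left(512 - 1645378\right)\right) \left(-2638362 + \frac{-1195191 - 1281904}{-252724 + 490747}\right) = \left(\frac{i \sqrt{76074218742480510}}{254888} + \left(512 - 1645378\right)\right) \left(-2638362 - \frac{2477095}{238023}\right) = \left(\frac{i \sqrt{76074218742480510}}{254888} - 1644866\right) \left(-2638362 - \frac{2477095}{238023}\right) = \left(-1644866 + \frac{i \sqrt{76074218742480510}}{254888}\right) \left(-2638362 - \frac{2477095}{238023}\right) = \left(-1644866 + \frac{i \sqrt{76074218742480510}}{254888}\right) \left(- \frac{627993315421}{238023}\right) = \frac{1032964852763278586}{238023} - \frac{627993315421 i \sqrt{76074218742480510}}{60669206424}$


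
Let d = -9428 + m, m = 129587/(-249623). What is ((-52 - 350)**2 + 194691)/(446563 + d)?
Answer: 88939426785/109118820518 ≈ 0.81507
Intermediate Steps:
m = -129587/249623 (m = 129587*(-1/249623) = -129587/249623 ≈ -0.51913)
d = -2353575231/249623 (d = -9428 - 129587/249623 = -2353575231/249623 ≈ -9428.5)
((-52 - 350)**2 + 194691)/(446563 + d) = ((-52 - 350)**2 + 194691)/(446563 - 2353575231/249623) = ((-402)**2 + 194691)/(109118820518/249623) = (161604 + 194691)*(249623/109118820518) = 356295*(249623/109118820518) = 88939426785/109118820518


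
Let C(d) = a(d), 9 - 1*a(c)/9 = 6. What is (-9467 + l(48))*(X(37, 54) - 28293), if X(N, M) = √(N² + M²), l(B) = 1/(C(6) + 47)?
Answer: 19820859201/74 - 700557*√4285/74 ≈ 2.6723e+8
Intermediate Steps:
a(c) = 27 (a(c) = 81 - 9*6 = 81 - 54 = 27)
C(d) = 27
l(B) = 1/74 (l(B) = 1/(27 + 47) = 1/74)
X(N, M) = √(M² + N²)
(-9467 + l(48))*(X(37, 54) - 28293) = (-9467 + 1/74)*(√(54² + 37²) - 28293) = -700557*(√(2916 + 1369) - 28293)/74 = -700557*(√4285 - 28293)/74 = -700557*(-28293 + √4285)/74 = 19820859201/74 - 700557*√4285/74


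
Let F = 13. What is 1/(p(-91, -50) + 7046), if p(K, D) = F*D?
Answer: 1/6396 ≈ 0.00015635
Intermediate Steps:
p(K, D) = 13*D
1/(p(-91, -50) + 7046) = 1/(13*(-50) + 7046) = 1/(-650 + 7046) = 1/6396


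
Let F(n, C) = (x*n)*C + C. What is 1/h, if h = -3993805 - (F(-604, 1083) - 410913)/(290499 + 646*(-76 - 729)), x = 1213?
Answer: -229531/917495927401 ≈ -2.5017e-7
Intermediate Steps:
F(n, C) = C + 1213*C*n (F(n, C) = (1213*n)*C + C = 1213*C*n + C = C + 1213*C*n)
h = -917495927401/229531 (h = -3993805 - (1083*(1 + 1213*(-604)) - 410913)/(290499 + 646*(-76 - 729)) = -3993805 - (1083*(1 - 732652) - 410913)/(290499 + 646*(-805)) = -3993805 - (1083*(-732651) - 410913)/(290499 - 520030) = -3993805 - (-793461033 - 410913)/(-229531) = -3993805 - (-793871946)*(-1)/229531 = -3993805 - 1*793871946/229531 = -3993805 - 793871946/229531 = -917495927401/229531 ≈ -3.9973e+6)
1/h = 1/(-917495927401/229531) = -229531/917495927401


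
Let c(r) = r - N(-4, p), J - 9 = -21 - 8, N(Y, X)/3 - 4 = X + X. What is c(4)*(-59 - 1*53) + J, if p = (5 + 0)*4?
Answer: 14316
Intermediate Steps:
p = 20 (p = 5*4 = 20)
N(Y, X) = 12 + 6*X (N(Y, X) = 12 + 3*(X + X) = 12 + 3*(2*X) = 12 + 6*X)
J = -20 (J = 9 + (-21 - 8) = 9 - 29 = -20)
c(r) = -132 + r (c(r) = r - (12 + 6*20) = r - (12 + 120) = r - 1*132 = r - 132 = -132 + r)
c(4)*(-59 - 1*53) + J = (-132 + 4)*(-59 - 1*53) - 20 = -128*(-59 - 53) - 20 = -128*(-112) - 20 = 14336 - 20 = 14316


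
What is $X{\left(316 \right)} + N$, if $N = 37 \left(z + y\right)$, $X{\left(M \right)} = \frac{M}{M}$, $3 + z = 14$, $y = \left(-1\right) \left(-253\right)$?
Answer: $9769$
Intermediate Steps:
$y = 253$
$z = 11$ ($z = -3 + 14 = 11$)
$X{\left(M \right)} = 1$
$N = 9768$ ($N = 37 \left(11 + 253\right) = 37 \cdot 264 = 9768$)
$X{\left(316 \right)} + N = 1 + 9768 = 9769$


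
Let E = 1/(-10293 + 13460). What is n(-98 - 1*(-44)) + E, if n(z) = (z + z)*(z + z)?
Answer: 36939889/3167 ≈ 11664.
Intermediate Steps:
E = 1/3167 ≈ 0.00031576
n(z) = 4*z² (n(z) = (2*z)*(2*z) = 4*z²)
n(-98 - 1*(-44)) + E = 4*(-98 - 1*(-44))² + 1/3167 = 4*(-98 + 44)² + 1/3167 = 4*(-54)² + 1/3167 = 4*2916 + 1/3167 = 11664 + 1/3167 = 36939889/3167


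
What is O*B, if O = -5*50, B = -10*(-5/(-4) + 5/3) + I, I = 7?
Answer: 16625/3 ≈ 5541.7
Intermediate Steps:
B = -133/6 (B = -10*(-5/(-4) + 5/3) + 7 = -10*(-5*(-1/4) + 5*(1/3)) + 7 = -10*(5/4 + 5/3) + 7 = -10*35/12 + 7 = -175/6 + 7 = -133/6 ≈ -22.167)
O = -250
O*B = -250*(-133/6) = 16625/3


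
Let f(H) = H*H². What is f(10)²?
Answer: 1000000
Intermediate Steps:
f(H) = H³
f(10)² = (10³)² = 1000² = 1000000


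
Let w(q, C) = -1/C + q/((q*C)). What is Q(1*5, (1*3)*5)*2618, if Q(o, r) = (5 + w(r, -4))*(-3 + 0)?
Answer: -39270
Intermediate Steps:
w(q, C) = 0 (w(q, C) = -1/C + q/((C*q)) = -1/C + q*(1/(C*q)) = -1/C + 1/C = 0)
Q(o, r) = -15 (Q(o, r) = (5 + 0)*(-3 + 0) = 5*(-3) = -15)
Q(1*5, (1*3)*5)*2618 = -15*2618 = -39270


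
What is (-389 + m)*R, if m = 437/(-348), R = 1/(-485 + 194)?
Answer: 135809/101268 ≈ 1.3411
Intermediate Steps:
R = -1/291 (R = 1/(-291) = -1/291 ≈ -0.0034364)
m = -437/348 (m = 437*(-1/348) = -437/348 ≈ -1.2557)
(-389 + m)*R = (-389 - 437/348)*(-1/291) = -135809/348*(-1/291) = 135809/101268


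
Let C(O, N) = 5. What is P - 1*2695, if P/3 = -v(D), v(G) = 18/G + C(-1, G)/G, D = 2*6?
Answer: -10803/4 ≈ -2700.8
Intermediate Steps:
D = 12
v(G) = 23/G (v(G) = 18/G + 5/G = 23/G)
P = -23/4 (P = 3*(-23/12) = -23/4 ≈ -5.7500)
P - 1*2695 = -23/4 - 1*2695 = -23/4 - 2695 = -10803/4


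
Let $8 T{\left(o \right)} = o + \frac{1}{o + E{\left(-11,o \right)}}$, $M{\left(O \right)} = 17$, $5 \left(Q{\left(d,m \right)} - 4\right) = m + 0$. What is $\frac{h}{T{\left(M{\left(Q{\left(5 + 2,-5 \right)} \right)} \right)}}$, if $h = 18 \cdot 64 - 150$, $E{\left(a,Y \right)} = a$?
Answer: $\frac{48096}{103} \approx 466.95$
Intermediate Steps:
$Q{\left(d,m \right)} = 4 + \frac{m}{5}$ ($Q{\left(d,m \right)} = 4 + \frac{m + 0}{5} = 4 + \frac{m}{5}$)
$T{\left(o \right)} = \frac{o}{8} + \frac{1}{8 \left(-11 + o\right)}$ ($T{\left(o \right)} = \frac{o + \frac{1}{o - 11}}{8} = \frac{o + \frac{1}{-11 + o}}{8} = \frac{o}{8} + \frac{1}{8 \left(-11 + o\right)}$)
$h = 1002$ ($h = 1152 - 150 = 1002$)
$\frac{h}{T{\left(M{\left(Q{\left(5 + 2,-5 \right)} \right)} \right)}} = \frac{1002}{\frac{1}{8} \frac{1}{-11 + 17} \left(1 + 17^{2} - 187\right)} = \frac{1002}{\frac{1}{8} \cdot \frac{1}{6} \left(1 + 289 - 187\right)} = \frac{1002}{\frac{1}{8} \cdot \frac{1}{6} \cdot 103} = \frac{1002}{\frac{103}{48}} = 1002 \cdot \frac{48}{103} = \frac{48096}{103}$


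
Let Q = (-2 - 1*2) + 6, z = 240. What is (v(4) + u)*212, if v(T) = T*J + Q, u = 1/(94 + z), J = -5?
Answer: -637166/167 ≈ -3815.4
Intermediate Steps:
Q = 2 (Q = (-2 - 2) + 6 = -4 + 6 = 2)
u = 1/334 (u = 1/(94 + 240) = 1/334 ≈ 0.0029940)
v(T) = 2 - 5*T (v(T) = T*(-5) + 2 = -5*T + 2 = 2 - 5*T)
(v(4) + u)*212 = ((2 - 5*4) + 1/334)*212 = ((2 - 20) + 1/334)*212 = (-18 + 1/334)*212 = -6011/334*212 = -637166/167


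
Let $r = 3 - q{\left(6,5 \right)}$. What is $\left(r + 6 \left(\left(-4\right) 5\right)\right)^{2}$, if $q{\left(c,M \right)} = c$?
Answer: $15129$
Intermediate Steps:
$r = -3$ ($r = 3 - 6 = -3$)
$\left(r + 6 \left(\left(-4\right) 5\right)\right)^{2} = \left(-3 + 6 \left(\left(-4\right) 5\right)\right)^{2} = \left(-3 + 6 \left(-20\right)\right)^{2} = \left(-3 - 120\right)^{2} = \left(-123\right)^{2} = 15129$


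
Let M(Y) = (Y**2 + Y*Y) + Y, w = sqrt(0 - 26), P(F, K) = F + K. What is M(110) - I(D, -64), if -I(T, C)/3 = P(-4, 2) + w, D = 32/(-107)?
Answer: 24304 + 3*I*sqrt(26) ≈ 24304.0 + 15.297*I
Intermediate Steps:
D = -32/107 (D = 32*(-1/107) = -32/107 ≈ -0.29907)
w = I*sqrt(26) (w = sqrt(-26) = I*sqrt(26) ≈ 5.099*I)
M(Y) = Y + 2*Y**2 (M(Y) = (Y**2 + Y**2) + Y = 2*Y**2 + Y = Y + 2*Y**2)
I(T, C) = 6 - 3*I*sqrt(26) (I(T, C) = -3*((-4 + 2) + I*sqrt(26)) = -3*(-2 + I*sqrt(26)) = 6 - 3*I*sqrt(26))
M(110) - I(D, -64) = 110*(1 + 2*110) - (6 - 3*I*sqrt(26)) = 110*(1 + 220) + (-6 + 3*I*sqrt(26)) = 110*221 + (-6 + 3*I*sqrt(26)) = 24310 + (-6 + 3*I*sqrt(26)) = 24304 + 3*I*sqrt(26)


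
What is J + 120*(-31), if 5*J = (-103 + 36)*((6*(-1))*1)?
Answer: -18198/5 ≈ -3639.6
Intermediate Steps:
J = 402/5 (J = ((-103 + 36)*((6*(-1))*1))/5 = (-(-402))/5 = (-67*(-6))/5 = (⅕)*402 = 402/5 ≈ 80.400)
J + 120*(-31) = 402/5 + 120*(-31) = 402/5 - 3720 = -18198/5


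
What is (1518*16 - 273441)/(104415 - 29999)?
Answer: -249153/74416 ≈ -3.3481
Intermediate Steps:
(1518*16 - 273441)/(104415 - 29999) = (24288 - 273441)/74416 = -249153*1/74416 = -249153/74416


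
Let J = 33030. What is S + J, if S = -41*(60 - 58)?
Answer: 32948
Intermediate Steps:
S = -82 (S = -41*2 = -82)
S + J = -82 + 33030 = 32948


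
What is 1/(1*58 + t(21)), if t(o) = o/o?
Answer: 1/59 ≈ 0.016949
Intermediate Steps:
t(o) = 1
1/(1*58 + t(21)) = 1/(1*58 + 1) = 1/(58 + 1) = 1/59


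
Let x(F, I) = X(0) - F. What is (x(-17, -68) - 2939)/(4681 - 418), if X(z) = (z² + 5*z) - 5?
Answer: -2927/4263 ≈ -0.68661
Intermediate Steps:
X(z) = -5 + z² + 5*z
x(F, I) = -5 - F (x(F, I) = (-5 + 0² + 5*0) - F = (-5 + 0 + 0) - F = -5 - F)
(x(-17, -68) - 2939)/(4681 - 418) = ((-5 - 1*(-17)) - 2939)/(4681 - 418) = ((-5 + 17) - 2939)/4263 = (12 - 2939)*(1/4263) = -2927*1/4263 = -2927/4263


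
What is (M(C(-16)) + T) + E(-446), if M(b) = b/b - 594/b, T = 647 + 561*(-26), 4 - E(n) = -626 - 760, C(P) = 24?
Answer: -50291/4 ≈ -12573.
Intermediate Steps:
E(n) = 1390 (E(n) = 4 - (-626 - 760) = 4 - 1*(-1386) = 4 + 1386 = 1390)
T = -13939 (T = 647 - 14586 = -13939)
M(b) = 1 - 594/b
(M(C(-16)) + T) + E(-446) = ((-594 + 24)/24 - 13939) + 1390 = ((1/24)*(-570) - 13939) + 1390 = (-95/4 - 13939) + 1390 = -55851/4 + 1390 = -50291/4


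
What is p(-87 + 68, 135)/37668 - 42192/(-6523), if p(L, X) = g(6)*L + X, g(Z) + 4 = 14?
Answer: 1588929491/245708364 ≈ 6.4667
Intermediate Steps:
g(Z) = 10 (g(Z) = -4 + 14 = 10)
p(L, X) = X + 10*L (p(L, X) = 10*L + X = X + 10*L)
p(-87 + 68, 135)/37668 - 42192/(-6523) = (135 + 10*(-87 + 68))/37668 - 42192/(-6523) = (135 + 10*(-19))*(1/37668) - 42192*(-1/6523) = (135 - 190)*(1/37668) + 42192/6523 = -55*1/37668 + 42192/6523 = -55/37668 + 42192/6523 = 1588929491/245708364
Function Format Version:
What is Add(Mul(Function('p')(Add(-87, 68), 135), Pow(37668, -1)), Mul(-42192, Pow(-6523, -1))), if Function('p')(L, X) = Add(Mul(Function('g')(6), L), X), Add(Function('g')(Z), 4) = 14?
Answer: Rational(1588929491, 245708364) ≈ 6.4667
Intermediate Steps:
Function('g')(Z) = 10 (Function('g')(Z) = Add(-4, 14) = 10)
Function('p')(L, X) = Add(X, Mul(10, L)) (Function('p')(L, X) = Add(Mul(10, L), X) = Add(X, Mul(10, L)))
Add(Mul(Function('p')(Add(-87, 68), 135), Pow(37668, -1)), Mul(-42192, Pow(-6523, -1))) = Add(Mul(Add(135, Mul(10, Add(-87, 68))), Pow(37668, -1)), Mul(-42192, Pow(-6523, -1))) = Add(Mul(Add(135, Mul(10, -19)), Rational(1, 37668)), Mul(-42192, Rational(-1, 6523))) = Add(Mul(Add(135, -190), Rational(1, 37668)), Rational(42192, 6523)) = Add(Mul(-55, Rational(1, 37668)), Rational(42192, 6523)) = Add(Rational(-55, 37668), Rational(42192, 6523)) = Rational(1588929491, 245708364)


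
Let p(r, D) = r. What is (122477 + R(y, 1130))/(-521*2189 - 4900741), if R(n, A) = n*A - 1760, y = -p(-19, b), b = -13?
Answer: -142187/6041210 ≈ -0.023536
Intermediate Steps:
y = 19 (y = -1*(-19) = 19)
R(n, A) = -1760 + A*n (R(n, A) = A*n - 1760 = -1760 + A*n)
(122477 + R(y, 1130))/(-521*2189 - 4900741) = (122477 + (-1760 + 1130*19))/(-521*2189 - 4900741) = (122477 + (-1760 + 21470))/(-1140469 - 4900741) = (122477 + 19710)/(-6041210) = 142187*(-1/6041210) = -142187/6041210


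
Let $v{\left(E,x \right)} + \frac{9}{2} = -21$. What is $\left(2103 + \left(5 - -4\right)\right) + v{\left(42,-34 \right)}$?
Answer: $\frac{4173}{2} \approx 2086.5$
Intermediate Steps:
$v{\left(E,x \right)} = - \frac{51}{2}$ ($v{\left(E,x \right)} = - \frac{9}{2} - 21 = - \frac{51}{2}$)
$\left(2103 + \left(5 - -4\right)\right) + v{\left(42,-34 \right)} = \left(2103 + \left(5 - -4\right)\right) - \frac{51}{2} = \left(2103 + \left(5 + 4\right)\right) - \frac{51}{2} = \left(2103 + 9\right) - \frac{51}{2} = 2112 - \frac{51}{2} = \frac{4173}{2}$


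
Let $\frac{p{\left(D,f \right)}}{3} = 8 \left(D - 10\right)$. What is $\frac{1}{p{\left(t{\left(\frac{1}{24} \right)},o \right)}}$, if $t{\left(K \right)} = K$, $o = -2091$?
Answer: $- \frac{1}{239} \approx -0.0041841$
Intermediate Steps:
$p{\left(D,f \right)} = -240 + 24 D$ ($p{\left(D,f \right)} = 3 \cdot 8 \left(D - 10\right) = 3 \cdot 8 \left(-10 + D\right) = 3 \left(-80 + 8 D\right) = -240 + 24 D$)
$\frac{1}{p{\left(t{\left(\frac{1}{24} \right)},o \right)}} = \frac{1}{-240 + \frac{24}{24}} = \frac{1}{-240 + 24 \cdot \frac{1}{24}} = \frac{1}{-240 + 1} = \frac{1}{-239} = - \frac{1}{239}$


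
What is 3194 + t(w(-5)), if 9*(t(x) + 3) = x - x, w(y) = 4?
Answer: 3191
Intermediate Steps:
t(x) = -3 (t(x) = -3 + (x - x)/9 = -3 + (1/9)*0 = -3 + 0 = -3)
3194 + t(w(-5)) = 3194 - 3 = 3191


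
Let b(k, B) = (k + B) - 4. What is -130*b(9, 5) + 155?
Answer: -1145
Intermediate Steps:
b(k, B) = -4 + B + k (b(k, B) = (B + k) - 4 = -4 + B + k)
-130*b(9, 5) + 155 = -130*(-4 + 5 + 9) + 155 = -130*10 + 155 = -1300 + 155 = -1145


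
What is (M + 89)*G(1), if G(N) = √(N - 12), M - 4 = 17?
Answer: 110*I*√11 ≈ 364.83*I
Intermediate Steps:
M = 21 (M = 4 + 17 = 21)
G(N) = √(-12 + N)
(M + 89)*G(1) = (21 + 89)*√(-12 + 1) = 110*√(-11) = 110*(I*√11) = 110*I*√11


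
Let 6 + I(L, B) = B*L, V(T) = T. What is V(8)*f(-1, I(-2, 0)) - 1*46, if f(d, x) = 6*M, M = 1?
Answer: 2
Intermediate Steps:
I(L, B) = -6 + B*L
f(d, x) = 6 (f(d, x) = 6*1 = 6)
V(8)*f(-1, I(-2, 0)) - 1*46 = 8*6 - 1*46 = 48 - 46 = 2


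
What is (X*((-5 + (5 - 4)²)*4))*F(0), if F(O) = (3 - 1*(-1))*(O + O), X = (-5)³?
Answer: 0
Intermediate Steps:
X = -125
F(O) = 8*O (F(O) = (3 + 1)*(2*O) = 4*(2*O) = 8*O)
(X*((-5 + (5 - 4)²)*4))*F(0) = (-125*(-5 + (5 - 4)²)*4)*(8*0) = -125*(-5 + 1²)*4*0 = -125*(-5 + 1)*4*0 = -(-500)*4*0 = -125*(-16)*0 = 2000*0 = 0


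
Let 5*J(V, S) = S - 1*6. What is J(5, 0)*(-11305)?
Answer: 13566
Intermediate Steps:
J(V, S) = -6/5 + S/5 (J(V, S) = (S - 1*6)/5 = (S - 6)/5 = (-6 + S)/5 = -6/5 + S/5)
J(5, 0)*(-11305) = (-6/5 + (⅕)*0)*(-11305) = (-6/5 + 0)*(-11305) = -6/5*(-11305) = 13566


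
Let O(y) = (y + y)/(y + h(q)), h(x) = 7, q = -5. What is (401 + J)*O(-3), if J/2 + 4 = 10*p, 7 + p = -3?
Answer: -579/2 ≈ -289.50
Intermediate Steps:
p = -10 (p = -7 - 3 = -10)
O(y) = 2*y/(7 + y) (O(y) = (y + y)/(y + 7) = (2*y)/(7 + y) = 2*y/(7 + y))
J = -208 (J = -8 + 2*(10*(-10)) = -8 + 2*(-100) = -8 - 200 = -208)
(401 + J)*O(-3) = (401 - 208)*(2*(-3)/(7 - 3)) = 193*(2*(-3)/4) = 193*(2*(-3)*(¼)) = 193*(-3/2) = -579/2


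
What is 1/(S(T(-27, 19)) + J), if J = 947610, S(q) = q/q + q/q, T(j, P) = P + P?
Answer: 1/947612 ≈ 1.0553e-6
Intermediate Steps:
T(j, P) = 2*P
S(q) = 2 (S(q) = 1 + 1 = 2)
1/(S(T(-27, 19)) + J) = 1/(2 + 947610) = 1/947612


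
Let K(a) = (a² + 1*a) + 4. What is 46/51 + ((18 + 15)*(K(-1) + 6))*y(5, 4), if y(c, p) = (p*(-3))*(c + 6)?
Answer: -2221514/51 ≈ -43559.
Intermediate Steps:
y(c, p) = -3*p*(6 + c) (y(c, p) = (-3*p)*(6 + c) = -3*p*(6 + c))
K(a) = 4 + a + a² (K(a) = (a² + a) + 4 = (a + a²) + 4 = 4 + a + a²)
46/51 + ((18 + 15)*(K(-1) + 6))*y(5, 4) = 46/51 + ((18 + 15)*((4 - 1 + (-1)²) + 6))*(-3*4*(6 + 5)) = 46*(1/51) + (33*((4 - 1 + 1) + 6))*(-3*4*11) = 46/51 + (33*(4 + 6))*(-132) = 46/51 + (33*10)*(-132) = 46/51 + 330*(-132) = 46/51 - 43560 = -2221514/51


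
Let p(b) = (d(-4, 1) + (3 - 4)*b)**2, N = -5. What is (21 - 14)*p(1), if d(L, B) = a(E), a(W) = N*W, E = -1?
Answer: 112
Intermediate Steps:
a(W) = -5*W
d(L, B) = 5 (d(L, B) = -5*(-1) = 5)
p(b) = (5 - b)**2 (p(b) = (5 + (3 - 4)*b)**2 = (5 - b)**2)
(21 - 14)*p(1) = (21 - 14)*(-5 + 1)**2 = 7*(-4)**2 = 7*16 = 112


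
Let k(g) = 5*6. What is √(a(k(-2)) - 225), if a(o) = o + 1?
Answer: I*√194 ≈ 13.928*I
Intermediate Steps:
k(g) = 30
a(o) = 1 + o
√(a(k(-2)) - 225) = √((1 + 30) - 225) = √(31 - 225) = √(-194) = I*√194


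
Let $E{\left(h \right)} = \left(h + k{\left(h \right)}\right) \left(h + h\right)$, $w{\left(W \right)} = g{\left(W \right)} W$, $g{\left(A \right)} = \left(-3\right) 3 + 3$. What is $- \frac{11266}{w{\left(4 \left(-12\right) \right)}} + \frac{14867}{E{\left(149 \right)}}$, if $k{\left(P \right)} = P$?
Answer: $- \frac{124523021}{3196944} \approx -38.951$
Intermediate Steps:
$g{\left(A \right)} = -6$ ($g{\left(A \right)} = -9 + 3 = -6$)
$w{\left(W \right)} = - 6 W$
$E{\left(h \right)} = 4 h^{2}$ ($E{\left(h \right)} = \left(h + h\right) \left(h + h\right) = 2 h 2 h = 4 h^{2}$)
$- \frac{11266}{w{\left(4 \left(-12\right) \right)}} + \frac{14867}{E{\left(149 \right)}} = - \frac{11266}{\left(-6\right) 4 \left(-12\right)} + \frac{14867}{4 \cdot 149^{2}} = - \frac{11266}{\left(-6\right) \left(-48\right)} + \frac{14867}{4 \cdot 22201} = - \frac{11266}{288} + \frac{14867}{88804} = \left(-11266\right) \frac{1}{288} + 14867 \cdot \frac{1}{88804} = - \frac{5633}{144} + \frac{14867}{88804} = - \frac{124523021}{3196944}$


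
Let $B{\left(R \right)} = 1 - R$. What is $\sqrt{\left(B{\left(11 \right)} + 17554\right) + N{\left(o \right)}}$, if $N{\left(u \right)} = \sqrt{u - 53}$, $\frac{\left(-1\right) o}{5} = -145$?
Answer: $2 \sqrt{4386 + \sqrt{42}} \approx 132.55$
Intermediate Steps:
$o = 725$ ($o = \left(-5\right) \left(-145\right) = 725$)
$N{\left(u \right)} = \sqrt{-53 + u}$
$\sqrt{\left(B{\left(11 \right)} + 17554\right) + N{\left(o \right)}} = \sqrt{\left(\left(1 - 11\right) + 17554\right) + \sqrt{-53 + 725}} = \sqrt{\left(\left(1 - 11\right) + 17554\right) + \sqrt{672}} = \sqrt{\left(-10 + 17554\right) + 4 \sqrt{42}} = \sqrt{17544 + 4 \sqrt{42}}$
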